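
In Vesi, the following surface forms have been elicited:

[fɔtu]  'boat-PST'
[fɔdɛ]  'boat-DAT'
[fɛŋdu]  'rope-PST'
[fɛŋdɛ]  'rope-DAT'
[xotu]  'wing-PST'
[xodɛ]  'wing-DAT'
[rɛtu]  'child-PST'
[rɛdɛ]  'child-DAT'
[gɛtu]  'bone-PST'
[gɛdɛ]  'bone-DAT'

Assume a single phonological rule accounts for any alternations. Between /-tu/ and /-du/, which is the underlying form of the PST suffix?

/-tu/

The PST suffix surfaces as [-du] and [-tu], depending on the final segment of the stem.
The DAT suffix, which begins with [d], is invariant after every stem; so [d] is not altered by any rule here.
The PST suffix is therefore /-tu/ underlyingly, with post-nasal voicing: voiceless stops become voiced after a nasal.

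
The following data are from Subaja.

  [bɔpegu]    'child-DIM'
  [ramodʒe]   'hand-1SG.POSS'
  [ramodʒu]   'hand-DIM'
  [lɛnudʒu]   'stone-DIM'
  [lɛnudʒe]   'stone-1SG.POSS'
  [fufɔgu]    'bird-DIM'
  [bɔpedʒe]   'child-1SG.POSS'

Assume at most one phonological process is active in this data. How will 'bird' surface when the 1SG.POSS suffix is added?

'child' shows [dʒ] ~ [g] at the end of the stem ([bɔpedʒe] vs [bɔpegu]).
The stem 'stone' ([lɛnudʒe], [lɛnudʒu]) shows [dʒ] unchanged in both environments, so [dʒ] cannot be basic with [g] derived before the DIM suffix.
Therefore /g/ is basic and [dʒ] is derived by palatalization before a front vowel (/g/ becomes palato-alveolar [dʒ] before a front vowel).
From [fufɔgu] the stem 'bird' is /fufɔg/; before a front vowel this yields [fufɔdʒe].

[fufɔdʒe]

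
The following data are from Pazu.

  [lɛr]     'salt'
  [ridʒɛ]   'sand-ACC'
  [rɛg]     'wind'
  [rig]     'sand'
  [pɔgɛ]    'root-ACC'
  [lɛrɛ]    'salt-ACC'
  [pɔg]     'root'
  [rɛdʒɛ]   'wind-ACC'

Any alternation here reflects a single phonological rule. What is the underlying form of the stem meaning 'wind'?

/rɛdʒ/

In [rɛg] and [rɛdʒɛ] the final segment of 'wind' alternates: [g] ~ [dʒ].
If /g/ were underlying and a rule turned it into [dʒ] before the ACC suffix, 'root' would also alternate; but it has [g] in both [pɔg] and [pɔgɛ].
So /dʒ/ is underlying, and a rule of depalatalization — palato-alveolar /dʒ/ becomes [g] when no front vowel follows — gives [g].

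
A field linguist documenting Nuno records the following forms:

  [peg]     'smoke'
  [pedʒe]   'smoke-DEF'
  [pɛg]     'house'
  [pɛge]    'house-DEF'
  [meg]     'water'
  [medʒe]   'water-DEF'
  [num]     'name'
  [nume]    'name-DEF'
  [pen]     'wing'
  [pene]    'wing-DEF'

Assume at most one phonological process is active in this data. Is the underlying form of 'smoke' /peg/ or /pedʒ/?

The stem for 'smoke' ends in [g] in [peg] but [dʒ] in [pedʒe].
If /g/ were underlying and a rule turned it into [dʒ] before the DEF suffix, 'house' would also alternate; but it has [g] in both [pɛg] and [pɛge].
The underlying segment must be /dʒ/; palato-alveolar /dʒ/ becomes [g] when no front vowel follows, yielding [g] there.

/pedʒ/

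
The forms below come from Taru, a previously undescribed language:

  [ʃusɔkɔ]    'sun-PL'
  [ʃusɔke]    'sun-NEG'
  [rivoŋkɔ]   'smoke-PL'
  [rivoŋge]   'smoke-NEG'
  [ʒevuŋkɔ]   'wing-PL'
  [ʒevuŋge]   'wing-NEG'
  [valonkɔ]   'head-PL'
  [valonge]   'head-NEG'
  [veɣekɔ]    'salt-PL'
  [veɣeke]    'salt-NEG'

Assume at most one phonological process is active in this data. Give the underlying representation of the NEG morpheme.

/-ge/

The NEG morpheme has two allomorphs, [-ge] and [-ke].
By contrast the PL suffix keeps its initial [k] throughout — that segment must be underlying.
So the underlying form is /-ge/, and voiced stops become voiceless after a vowel.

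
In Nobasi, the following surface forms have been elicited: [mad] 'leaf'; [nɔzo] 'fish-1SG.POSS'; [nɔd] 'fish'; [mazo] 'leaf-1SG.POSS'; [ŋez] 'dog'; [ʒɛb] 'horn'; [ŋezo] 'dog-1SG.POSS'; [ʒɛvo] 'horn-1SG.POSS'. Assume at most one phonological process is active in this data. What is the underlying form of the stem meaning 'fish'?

The stem for 'fish' ends in [z] in [nɔzo] but [d] in [nɔd].
But 'dog' keeps [z] in both environments ([ŋezo], [ŋez]), so there is no rule changing /z/ to [d] in isolation.
So /d/ is underlying, and a rule of intervocalic spirantization — voiced stops become fricatives between vowels — gives [z].

/nɔd/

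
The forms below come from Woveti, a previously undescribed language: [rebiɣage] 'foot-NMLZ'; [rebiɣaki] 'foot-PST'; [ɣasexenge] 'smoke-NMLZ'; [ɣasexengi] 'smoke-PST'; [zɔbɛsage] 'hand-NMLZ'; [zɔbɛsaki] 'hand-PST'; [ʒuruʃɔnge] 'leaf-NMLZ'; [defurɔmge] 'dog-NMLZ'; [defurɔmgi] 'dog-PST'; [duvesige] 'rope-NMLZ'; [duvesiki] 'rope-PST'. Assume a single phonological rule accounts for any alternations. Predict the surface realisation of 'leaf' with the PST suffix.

The PST morpheme has two allomorphs, [-gi] and [-ki].
The NMLZ suffix, which begins with [g], is invariant after every stem; so [g] is not altered by any rule here.
The PST suffix is therefore /-ki/ underlyingly, with post-nasal voicing: voiceless stops become voiced after a nasal.
After 'leaf', which ends in a nasal, the suffix surfaces as [-gi], giving [ʒuruʃɔngi].

[ʒuruʃɔngi]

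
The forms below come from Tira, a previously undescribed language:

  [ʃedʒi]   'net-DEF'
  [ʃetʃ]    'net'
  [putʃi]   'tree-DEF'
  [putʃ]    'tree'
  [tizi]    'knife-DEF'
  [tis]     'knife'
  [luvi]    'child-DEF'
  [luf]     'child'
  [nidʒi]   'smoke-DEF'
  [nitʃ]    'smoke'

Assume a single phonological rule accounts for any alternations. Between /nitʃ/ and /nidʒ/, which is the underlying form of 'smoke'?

/nidʒ/

In [nidʒi] and [nitʃ] the final segment of 'smoke' alternates: [dʒ] ~ [tʃ].
If /tʃ/ were underlying and a rule turned it into [dʒ] before the DEF suffix, 'tree' would also alternate; but it has [tʃ] in both [putʃi] and [putʃ].
Therefore /dʒ/ is basic and [tʃ] is derived by word-final obstruent devoicing (voiced obstruents become voiceless word-finally).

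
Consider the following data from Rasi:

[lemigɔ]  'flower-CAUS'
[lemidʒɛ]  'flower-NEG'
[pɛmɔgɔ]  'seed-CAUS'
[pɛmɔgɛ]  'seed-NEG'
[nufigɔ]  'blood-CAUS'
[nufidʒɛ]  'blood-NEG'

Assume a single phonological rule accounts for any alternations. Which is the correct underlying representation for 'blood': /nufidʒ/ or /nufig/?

/nufidʒ/

'blood' shows [g] ~ [dʒ] at the end of the stem ([nufigɔ] vs [nufidʒɛ]).
But 'seed' keeps [g] in both environments ([pɛmɔgɔ], [pɛmɔgɛ]), so there is no rule changing /g/ to [dʒ] before the NEG suffix.
Therefore /dʒ/ is basic and [g] is derived by depalatalization (palato-alveolar /dʒ/ becomes [g] when no front vowel follows).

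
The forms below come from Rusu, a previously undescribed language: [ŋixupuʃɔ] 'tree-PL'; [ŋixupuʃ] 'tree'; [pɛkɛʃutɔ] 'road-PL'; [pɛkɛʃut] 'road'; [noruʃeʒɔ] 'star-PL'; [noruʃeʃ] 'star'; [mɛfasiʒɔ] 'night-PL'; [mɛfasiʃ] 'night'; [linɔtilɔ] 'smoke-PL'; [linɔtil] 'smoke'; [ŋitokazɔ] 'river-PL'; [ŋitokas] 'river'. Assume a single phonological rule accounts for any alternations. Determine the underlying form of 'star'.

/noruʃeʒ/

'star' shows [ʒ] ~ [ʃ] at the end of the stem ([noruʃeʒɔ] vs [noruʃeʃ]).
Compare 'tree', with invariant [ʃ] in [ŋixupuʃɔ] and [ŋixupuʃ]: an analysis with underlying /ʃ/ and a rule producing [ʒ] before the PL suffix would wrongly predict alternation here too.
The alternation reflects word-final obstruent devoicing: voiced obstruents become voiceless word-finally. /ʒ/ is underlying.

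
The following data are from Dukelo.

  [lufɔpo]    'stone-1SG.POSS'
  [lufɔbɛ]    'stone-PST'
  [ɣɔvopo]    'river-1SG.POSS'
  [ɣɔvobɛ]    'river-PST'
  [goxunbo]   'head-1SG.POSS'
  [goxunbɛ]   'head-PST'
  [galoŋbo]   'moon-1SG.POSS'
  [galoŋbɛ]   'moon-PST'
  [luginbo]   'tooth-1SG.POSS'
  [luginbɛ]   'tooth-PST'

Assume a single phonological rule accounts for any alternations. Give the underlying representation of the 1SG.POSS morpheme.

The 1SG.POSS suffix surfaces as [-bo] and [-po], depending on the final segment of the stem.
By contrast the PST suffix keeps its initial [b] throughout — that segment must be underlying.
So the underlying form is /-po/, and voiceless stops become voiced after a nasal.

/-po/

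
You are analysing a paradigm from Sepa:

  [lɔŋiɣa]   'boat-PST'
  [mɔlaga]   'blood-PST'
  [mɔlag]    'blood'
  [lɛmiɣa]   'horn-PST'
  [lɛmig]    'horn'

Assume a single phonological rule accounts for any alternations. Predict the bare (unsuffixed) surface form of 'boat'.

In [lɛmiɣa] and [lɛmig] the final segment of 'horn' alternates: [ɣ] ~ [g].
Compare 'blood', with invariant [g] in [mɔlaga] and [mɔlag]: an analysis with underlying /g/ and a rule producing [ɣ] before the PST suffix would wrongly predict alternation here too.
Therefore /ɣ/ is basic and [g] is derived by word-final hardening (voiced fricatives become stops word-finally).
From [lɔŋiɣa] the stem 'boat' is /lɔŋiɣ/; word-finally this yields [lɔŋig].

[lɔŋig]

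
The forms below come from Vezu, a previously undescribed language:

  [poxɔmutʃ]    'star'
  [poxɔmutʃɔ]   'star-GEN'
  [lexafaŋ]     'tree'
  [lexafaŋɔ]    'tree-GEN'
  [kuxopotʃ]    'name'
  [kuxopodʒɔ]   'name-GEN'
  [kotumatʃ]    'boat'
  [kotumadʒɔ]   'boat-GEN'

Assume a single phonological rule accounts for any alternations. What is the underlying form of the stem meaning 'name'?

'name' shows [tʃ] ~ [dʒ] at the end of the stem ([kuxopotʃ] vs [kuxopodʒɔ]).
But 'star' keeps [tʃ] in both environments ([poxɔmutʃ], [poxɔmutʃɔ]), so there is no rule changing /tʃ/ to [dʒ] before the GEN suffix.
So /dʒ/ is underlying, and a rule of word-final obstruent devoicing — voiced obstruents become voiceless word-finally — gives [tʃ].

/kuxopodʒ/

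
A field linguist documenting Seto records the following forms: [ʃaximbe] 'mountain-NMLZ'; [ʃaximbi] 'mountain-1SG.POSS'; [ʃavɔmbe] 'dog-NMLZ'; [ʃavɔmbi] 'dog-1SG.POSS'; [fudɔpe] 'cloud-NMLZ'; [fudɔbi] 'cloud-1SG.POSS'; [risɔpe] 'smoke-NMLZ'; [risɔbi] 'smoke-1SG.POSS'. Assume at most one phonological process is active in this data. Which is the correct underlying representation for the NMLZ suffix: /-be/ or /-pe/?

/-pe/

The NMLZ suffix surfaces as [-be] and [-pe], depending on the final segment of the stem.
The 1SG.POSS suffix, which begins with [b], is invariant after every stem; so [b] is not altered by any rule here.
The NMLZ suffix is therefore /-pe/ underlyingly, with post-nasal voicing: voiceless stops become voiced after a nasal.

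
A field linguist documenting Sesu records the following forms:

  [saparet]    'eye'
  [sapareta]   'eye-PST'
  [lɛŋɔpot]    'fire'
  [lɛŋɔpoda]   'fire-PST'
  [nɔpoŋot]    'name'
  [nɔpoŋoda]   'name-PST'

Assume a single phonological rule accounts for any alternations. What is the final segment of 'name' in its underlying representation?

The stem for 'name' ends in [t] in [nɔpoŋot] but [d] in [nɔpoŋoda].
But 'eye' keeps [t] in both environments ([saparet], [sapareta]), so there is no rule changing /t/ to [d] before the PST suffix.
So /d/ is underlying, and a rule of word-final obstruent devoicing — voiced obstruents become voiceless word-finally — gives [t].

/d/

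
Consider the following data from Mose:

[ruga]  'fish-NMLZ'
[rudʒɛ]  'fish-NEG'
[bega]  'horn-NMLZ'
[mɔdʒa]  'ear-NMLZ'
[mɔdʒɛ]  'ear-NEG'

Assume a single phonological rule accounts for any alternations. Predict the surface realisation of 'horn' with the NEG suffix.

In [ruga] and [rudʒɛ] the final segment of 'fish' alternates: [g] ~ [dʒ].
The stem 'ear' ([mɔdʒa], [mɔdʒɛ]) shows [dʒ] unchanged in both environments, so [dʒ] cannot be basic with [g] derived before the NMLZ suffix.
Therefore /g/ is basic and [dʒ] is derived by palatalization before a front vowel (/g/ becomes palato-alveolar [dʒ] before a front vowel).
From [bega] the stem 'horn' is /beg/; before a front vowel this yields [bedʒɛ].

[bedʒɛ]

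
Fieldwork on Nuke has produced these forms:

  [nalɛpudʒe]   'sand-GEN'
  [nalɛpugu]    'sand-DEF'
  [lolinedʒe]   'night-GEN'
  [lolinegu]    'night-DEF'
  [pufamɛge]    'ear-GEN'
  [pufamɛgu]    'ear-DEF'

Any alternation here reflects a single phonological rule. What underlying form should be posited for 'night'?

/lolinedʒ/

In [lolinedʒe] and [lolinegu] the final segment of 'night' alternates: [dʒ] ~ [g].
The stem 'ear' ([pufamɛge], [pufamɛgu]) shows [g] unchanged in both environments, so [g] cannot be basic with [dʒ] derived before the GEN suffix.
The alternation reflects depalatalization: palato-alveolar /dʒ/ becomes [g] when no front vowel follows. /dʒ/ is underlying.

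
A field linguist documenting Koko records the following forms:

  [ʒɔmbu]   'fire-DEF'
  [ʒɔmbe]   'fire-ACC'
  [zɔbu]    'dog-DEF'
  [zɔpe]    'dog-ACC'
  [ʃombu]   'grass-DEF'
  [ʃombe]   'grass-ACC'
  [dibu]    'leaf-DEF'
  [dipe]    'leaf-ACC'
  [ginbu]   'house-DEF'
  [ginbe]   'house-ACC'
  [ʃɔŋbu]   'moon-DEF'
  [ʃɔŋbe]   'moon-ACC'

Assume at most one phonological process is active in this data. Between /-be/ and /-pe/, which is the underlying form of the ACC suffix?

/-pe/

The ACC morpheme has two allomorphs, [-be] and [-pe].
The DEF suffix, which begins with [b], is invariant after every stem; so [b] is not altered by any rule here.
So the underlying form is /-pe/, and voiceless stops become voiced after a nasal.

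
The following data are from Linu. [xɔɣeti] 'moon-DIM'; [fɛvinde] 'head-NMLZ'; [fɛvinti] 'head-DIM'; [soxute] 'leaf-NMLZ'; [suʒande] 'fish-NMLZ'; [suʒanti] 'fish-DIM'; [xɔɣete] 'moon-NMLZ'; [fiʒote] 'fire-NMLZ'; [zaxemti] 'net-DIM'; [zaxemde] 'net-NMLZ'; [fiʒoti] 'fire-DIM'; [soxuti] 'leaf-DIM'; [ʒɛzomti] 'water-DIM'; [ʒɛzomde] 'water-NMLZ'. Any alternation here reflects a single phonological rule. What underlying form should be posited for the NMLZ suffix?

The NMLZ morpheme has two allomorphs, [-de] and [-te].
By contrast the DIM suffix keeps its initial [t] throughout — that segment must be underlying.
The NMLZ suffix is therefore /-de/ underlyingly, with post-vocalic devoicing: voiced stops become voiceless after a vowel.

/-de/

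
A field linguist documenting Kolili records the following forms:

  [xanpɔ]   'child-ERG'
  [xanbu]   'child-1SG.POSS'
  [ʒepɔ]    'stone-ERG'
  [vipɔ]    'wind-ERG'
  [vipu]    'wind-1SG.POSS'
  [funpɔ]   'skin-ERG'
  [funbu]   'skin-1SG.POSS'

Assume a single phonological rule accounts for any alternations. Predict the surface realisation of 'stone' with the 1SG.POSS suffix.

[ʒepu]

The 1SG.POSS morpheme has two allomorphs, [-bu] and [-pu].
The ERG suffix, which begins with [p], is invariant after every stem; so [p] is not altered by any rule here.
So the underlying form is /-bu/, and voiced stops become voiceless after a vowel.
After 'stone', which ends in a vowel, the suffix surfaces as [-pu], giving [ʒepu].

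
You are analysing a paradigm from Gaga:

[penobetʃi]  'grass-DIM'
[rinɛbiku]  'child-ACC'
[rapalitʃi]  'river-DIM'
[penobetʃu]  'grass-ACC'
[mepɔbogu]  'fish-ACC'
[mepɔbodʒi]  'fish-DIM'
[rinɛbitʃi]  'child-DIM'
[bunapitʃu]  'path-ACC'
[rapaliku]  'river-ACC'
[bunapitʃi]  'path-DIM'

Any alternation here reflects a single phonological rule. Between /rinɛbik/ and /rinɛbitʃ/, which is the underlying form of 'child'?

/rinɛbik/

The root 'child' surfaces as [rinɛbiku] and [rinɛbitʃi], with a stem-final [k] ~ [tʃ] alternation.
If /tʃ/ were underlying and a rule turned it into [k] before the ACC suffix, 'grass' would also alternate; but it has [tʃ] in both [penobetʃu] and [penobetʃi].
The alternation reflects palatalization before a front vowel: /k/ and /g/ become palato-alveolar [tʃ] and [dʒ] before a front vowel. /k/ is underlying.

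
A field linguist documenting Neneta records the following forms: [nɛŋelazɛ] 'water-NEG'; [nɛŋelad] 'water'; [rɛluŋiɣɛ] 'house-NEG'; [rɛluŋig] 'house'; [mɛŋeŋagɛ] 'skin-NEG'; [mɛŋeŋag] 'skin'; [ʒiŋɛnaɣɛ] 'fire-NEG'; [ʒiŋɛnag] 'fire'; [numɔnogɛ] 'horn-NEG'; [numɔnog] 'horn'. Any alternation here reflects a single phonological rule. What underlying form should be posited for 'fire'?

In [ʒiŋɛnaɣɛ] and [ʒiŋɛnag] the final segment of 'fire' alternates: [ɣ] ~ [g].
If /g/ were underlying and a rule turned it into [ɣ] before the NEG suffix, 'horn' would also alternate; but it has [g] in both [numɔnogɛ] and [numɔnog].
So /ɣ/ is underlying, and a rule of word-final hardening — voiced fricatives become stops word-finally — gives [g].

/ʒiŋɛnaɣ/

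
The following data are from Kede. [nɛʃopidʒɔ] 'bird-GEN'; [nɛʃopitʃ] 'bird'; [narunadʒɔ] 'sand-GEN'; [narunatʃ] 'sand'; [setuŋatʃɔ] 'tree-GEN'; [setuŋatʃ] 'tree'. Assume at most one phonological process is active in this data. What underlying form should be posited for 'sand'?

/narunadʒ/

The stem for 'sand' ends in [dʒ] in [narunadʒɔ] but [tʃ] in [narunatʃ].
The stem 'tree' ([setuŋatʃɔ], [setuŋatʃ]) shows [tʃ] unchanged in both environments, so [tʃ] cannot be basic with [dʒ] derived before the GEN suffix.
So /dʒ/ is underlying, and a rule of word-final obstruent devoicing — voiced obstruents become voiceless word-finally — gives [tʃ].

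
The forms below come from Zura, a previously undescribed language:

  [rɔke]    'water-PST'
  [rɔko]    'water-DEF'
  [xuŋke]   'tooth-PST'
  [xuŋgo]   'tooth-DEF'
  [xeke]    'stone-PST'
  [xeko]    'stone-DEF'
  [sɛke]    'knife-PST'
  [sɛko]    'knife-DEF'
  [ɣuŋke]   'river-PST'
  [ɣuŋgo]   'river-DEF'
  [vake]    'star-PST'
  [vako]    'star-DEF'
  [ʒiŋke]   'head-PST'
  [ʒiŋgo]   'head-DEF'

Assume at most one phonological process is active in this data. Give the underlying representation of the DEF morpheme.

/-go/

The DEF suffix surfaces as [-go] and [-ko], depending on the final segment of the stem.
By contrast the PST suffix keeps its initial [k] throughout — that segment must be underlying.
So the underlying form is /-go/, and voiced stops become voiceless after a vowel.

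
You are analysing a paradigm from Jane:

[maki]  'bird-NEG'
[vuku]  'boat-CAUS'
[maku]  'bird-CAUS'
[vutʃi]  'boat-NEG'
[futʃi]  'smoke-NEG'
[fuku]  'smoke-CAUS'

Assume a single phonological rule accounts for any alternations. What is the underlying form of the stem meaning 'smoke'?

The stem for 'smoke' ends in [tʃ] in [futʃi] but [k] in [fuku].
The stem 'bird' ([maki], [maku]) shows [k] unchanged in both environments, so [k] cannot be basic with [tʃ] derived before the NEG suffix.
The underlying segment must be /tʃ/; palato-alveolar /tʃ/ becomes [k] when no front vowel follows, yielding [k] there.
The underlying form of 'smoke' is therefore /futʃ/.

/futʃ/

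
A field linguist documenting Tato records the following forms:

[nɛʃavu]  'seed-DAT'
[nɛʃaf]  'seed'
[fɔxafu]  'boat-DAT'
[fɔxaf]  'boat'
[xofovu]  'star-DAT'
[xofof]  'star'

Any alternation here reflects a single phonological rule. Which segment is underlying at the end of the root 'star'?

'star' shows [v] ~ [f] at the end of the stem ([xofovu] vs [xofof]).
If /f/ were underlying and a rule turned it into [v] before the DAT suffix, 'boat' would also alternate; but it has [f] in both [fɔxafu] and [fɔxaf].
The alternation reflects word-final obstruent devoicing: voiced obstruents become voiceless word-finally. /v/ is underlying.

/v/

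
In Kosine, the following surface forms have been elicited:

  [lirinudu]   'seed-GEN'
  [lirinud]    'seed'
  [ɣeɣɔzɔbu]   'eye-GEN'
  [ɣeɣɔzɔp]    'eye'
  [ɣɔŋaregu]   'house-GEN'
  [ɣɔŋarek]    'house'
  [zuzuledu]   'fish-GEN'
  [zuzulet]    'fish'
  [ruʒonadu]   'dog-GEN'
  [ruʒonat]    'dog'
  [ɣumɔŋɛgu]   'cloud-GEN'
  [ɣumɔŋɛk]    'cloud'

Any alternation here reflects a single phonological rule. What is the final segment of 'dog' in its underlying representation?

The root 'dog' surfaces as [ruʒonadu] and [ruʒonat], with a stem-final [d] ~ [t] alternation.
The stem 'seed' ([lirinudu], [lirinud]) shows [d] unchanged in both environments, so [d] cannot be basic with [t] derived in isolation.
Therefore /t/ is basic and [d] is derived by intervocalic voicing (voiceless stops become voiced between vowels).

/t/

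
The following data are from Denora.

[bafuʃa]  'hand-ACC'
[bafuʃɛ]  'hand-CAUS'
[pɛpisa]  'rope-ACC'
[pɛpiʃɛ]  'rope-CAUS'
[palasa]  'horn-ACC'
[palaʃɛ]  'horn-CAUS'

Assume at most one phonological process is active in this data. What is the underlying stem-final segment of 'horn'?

The stem for 'horn' ends in [s] in [palasa] but [ʃ] in [palaʃɛ].
But 'hand' keeps [ʃ] in both environments ([bafuʃa], [bafuʃɛ]), so there is no rule changing /ʃ/ to [s] before the ACC suffix.
The underlying segment must be /s/; /s/ becomes palato-alveolar [ʃ] before a front vowel, yielding [ʃ] there.

/s/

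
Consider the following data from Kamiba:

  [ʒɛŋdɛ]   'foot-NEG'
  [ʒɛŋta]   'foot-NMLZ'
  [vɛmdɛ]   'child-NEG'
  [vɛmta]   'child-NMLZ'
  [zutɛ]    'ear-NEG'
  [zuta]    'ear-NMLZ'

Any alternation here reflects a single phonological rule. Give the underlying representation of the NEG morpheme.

/-dɛ/

The NEG morpheme has two allomorphs, [-dɛ] and [-tɛ].
The NMLZ suffix, which begins with [t], is invariant after every stem; so [t] is not altered by any rule here.
The NEG suffix is therefore /-dɛ/ underlyingly, with post-vocalic devoicing: voiced stops become voiceless after a vowel.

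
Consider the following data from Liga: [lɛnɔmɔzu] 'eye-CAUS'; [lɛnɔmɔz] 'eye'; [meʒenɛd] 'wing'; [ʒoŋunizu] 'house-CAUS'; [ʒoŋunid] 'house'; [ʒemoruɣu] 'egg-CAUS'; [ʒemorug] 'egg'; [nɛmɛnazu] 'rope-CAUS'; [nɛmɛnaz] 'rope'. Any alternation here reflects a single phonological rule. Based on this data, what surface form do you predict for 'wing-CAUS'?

In [ʒoŋunizu] and [ʒoŋunid] the final segment of 'house' alternates: [z] ~ [d].
If /z/ were underlying and a rule turned it into [d] in isolation, 'eye' would also alternate; but it has [z] in both [lɛnɔmɔzu] and [lɛnɔmɔz].
The alternation reflects intervocalic spirantization: voiced stops become fricatives between vowels. /d/ is underlying.
The one attested form of 'wing', [meʒenɛd], shows underlying /meʒenɛd/. Applying the same rule between vowels gives [meʒenɛzu].

[meʒenɛzu]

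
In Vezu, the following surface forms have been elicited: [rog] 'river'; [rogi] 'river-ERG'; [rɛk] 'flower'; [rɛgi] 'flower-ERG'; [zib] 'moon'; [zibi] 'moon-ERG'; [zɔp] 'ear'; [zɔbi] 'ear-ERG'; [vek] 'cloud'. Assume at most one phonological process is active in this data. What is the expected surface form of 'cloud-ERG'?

The root 'flower' surfaces as [rɛk] and [rɛgi], with a stem-final [k] ~ [g] alternation.
But 'river' keeps [g] in both environments ([rog], [rogi]), so there is no rule changing /g/ to [k] in isolation.
Therefore /k/ is basic and [g] is derived by intervocalic voicing (voiceless stops become voiced between vowels).
The one attested form of 'cloud', [vek], shows underlying /vek/. Applying the same rule between vowels gives [vegi].

[vegi]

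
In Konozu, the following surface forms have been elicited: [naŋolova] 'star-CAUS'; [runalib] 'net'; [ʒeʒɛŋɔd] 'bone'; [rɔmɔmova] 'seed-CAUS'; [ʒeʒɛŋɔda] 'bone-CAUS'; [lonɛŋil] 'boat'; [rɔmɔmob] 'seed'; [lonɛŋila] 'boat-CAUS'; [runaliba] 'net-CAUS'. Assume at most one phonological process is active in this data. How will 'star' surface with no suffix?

[naŋolob]

The stem for 'seed' ends in [b] in [rɔmɔmob] but [v] in [rɔmɔmova].
Compare 'net', with invariant [b] in [runalib] and [runaliba]: an analysis with underlying /b/ and a rule producing [v] before the CAUS suffix would wrongly predict alternation here too.
So /v/ is underlying, and a rule of word-final hardening — voiced fricatives become stops word-finally — gives [b].
From [naŋolova] the stem 'star' is /naŋolov/; word-finally this yields [naŋolob].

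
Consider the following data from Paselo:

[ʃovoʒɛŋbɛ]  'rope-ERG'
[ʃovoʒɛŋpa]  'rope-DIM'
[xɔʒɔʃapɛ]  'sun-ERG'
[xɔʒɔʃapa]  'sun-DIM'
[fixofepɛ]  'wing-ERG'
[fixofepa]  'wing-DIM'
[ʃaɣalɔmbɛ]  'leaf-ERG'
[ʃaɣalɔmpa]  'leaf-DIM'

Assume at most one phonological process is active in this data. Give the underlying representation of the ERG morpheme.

/-bɛ/

The ERG morpheme has two allomorphs, [-bɛ] and [-pɛ].
The DIM suffix, which begins with [p], is invariant after every stem; so [p] is not altered by any rule here.
So the underlying form is /-bɛ/, and voiced stops become voiceless after a vowel.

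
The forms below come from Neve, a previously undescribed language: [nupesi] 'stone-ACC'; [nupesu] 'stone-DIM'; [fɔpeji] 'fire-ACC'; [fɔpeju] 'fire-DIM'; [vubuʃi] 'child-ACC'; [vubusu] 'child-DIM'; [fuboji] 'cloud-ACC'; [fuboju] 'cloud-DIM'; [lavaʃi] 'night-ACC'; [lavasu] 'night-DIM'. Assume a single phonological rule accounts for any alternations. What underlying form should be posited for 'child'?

The root 'child' surfaces as [vubuʃi] and [vubusu], with a stem-final [ʃ] ~ [s] alternation.
Compare 'stone', with invariant [s] in [nupesi] and [nupesu]: an analysis with underlying /s/ and a rule producing [ʃ] before the ACC suffix would wrongly predict alternation here too.
Therefore /ʃ/ is basic and [s] is derived by depalatalization (palato-alveolar /ʃ/ becomes [s] when no front vowel follows).

/vubuʃ/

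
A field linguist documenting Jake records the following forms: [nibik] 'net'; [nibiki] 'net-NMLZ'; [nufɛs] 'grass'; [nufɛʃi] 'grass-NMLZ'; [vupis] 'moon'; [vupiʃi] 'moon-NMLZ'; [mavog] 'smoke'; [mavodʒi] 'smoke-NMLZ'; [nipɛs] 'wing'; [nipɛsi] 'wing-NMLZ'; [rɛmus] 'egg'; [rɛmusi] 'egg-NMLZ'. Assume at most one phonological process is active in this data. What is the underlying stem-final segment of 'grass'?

'grass' shows [s] ~ [ʃ] at the end of the stem ([nufɛs] vs [nufɛʃi]).
If /s/ were underlying and a rule turned it into [ʃ] before the NMLZ suffix, 'wing' would also alternate; but it has [s] in both [nipɛs] and [nipɛsi].
Therefore /ʃ/ is basic and [s] is derived by depalatalization (palato-alveolar /dʒ/ and /ʃ/ become [g] and [s] when no front vowel follows).

/ʃ/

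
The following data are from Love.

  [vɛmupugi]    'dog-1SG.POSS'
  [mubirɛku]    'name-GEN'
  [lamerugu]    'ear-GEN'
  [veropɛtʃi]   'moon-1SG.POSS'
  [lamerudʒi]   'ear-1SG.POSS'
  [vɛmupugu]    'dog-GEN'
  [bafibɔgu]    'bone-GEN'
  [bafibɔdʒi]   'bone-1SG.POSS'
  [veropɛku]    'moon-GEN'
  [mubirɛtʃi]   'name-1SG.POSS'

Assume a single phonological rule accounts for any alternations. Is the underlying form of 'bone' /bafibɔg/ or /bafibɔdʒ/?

In [bafibɔgu] and [bafibɔdʒi] the final segment of 'bone' alternates: [g] ~ [dʒ].
Compare 'dog', with invariant [g] in [vɛmupugu] and [vɛmupugi]: an analysis with underlying /g/ and a rule producing [dʒ] before the 1SG.POSS suffix would wrongly predict alternation here too.
Therefore /dʒ/ is basic and [g] is derived by depalatalization (palato-alveolar /tʃ/ and /dʒ/ become [k] and [g] when no front vowel follows).

/bafibɔdʒ/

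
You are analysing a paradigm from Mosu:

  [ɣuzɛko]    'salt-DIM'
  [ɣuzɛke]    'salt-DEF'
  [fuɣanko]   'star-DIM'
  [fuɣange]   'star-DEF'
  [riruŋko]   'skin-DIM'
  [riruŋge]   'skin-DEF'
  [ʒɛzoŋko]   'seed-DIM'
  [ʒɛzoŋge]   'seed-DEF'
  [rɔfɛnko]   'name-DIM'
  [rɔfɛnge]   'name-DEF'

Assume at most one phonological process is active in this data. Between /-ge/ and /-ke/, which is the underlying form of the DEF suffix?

The DEF morpheme has two allomorphs, [-ge] and [-ke].
The DIM suffix, which begins with [k], is invariant after every stem; so [k] is not altered by any rule here.
So the underlying form is /-ge/, and voiced stops become voiceless after a vowel.

/-ge/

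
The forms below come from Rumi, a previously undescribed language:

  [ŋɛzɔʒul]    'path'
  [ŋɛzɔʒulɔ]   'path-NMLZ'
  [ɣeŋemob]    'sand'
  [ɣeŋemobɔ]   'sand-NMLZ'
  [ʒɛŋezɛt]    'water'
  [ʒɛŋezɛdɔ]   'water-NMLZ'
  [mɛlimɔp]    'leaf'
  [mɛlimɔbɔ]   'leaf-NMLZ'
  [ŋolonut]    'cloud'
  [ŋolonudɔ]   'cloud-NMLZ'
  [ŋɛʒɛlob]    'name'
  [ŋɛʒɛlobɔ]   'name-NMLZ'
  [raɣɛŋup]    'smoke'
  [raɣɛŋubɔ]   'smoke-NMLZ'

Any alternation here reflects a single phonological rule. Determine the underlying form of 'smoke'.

'smoke' shows [p] ~ [b] at the end of the stem ([raɣɛŋup] vs [raɣɛŋubɔ]).
The stem 'name' ([ŋɛʒɛlob], [ŋɛʒɛlobɔ]) shows [b] unchanged in both environments, so [b] cannot be basic with [p] derived in isolation.
The underlying segment must be /p/; voiceless stops become voiced between vowels, yielding [b] there.

/raɣɛŋup/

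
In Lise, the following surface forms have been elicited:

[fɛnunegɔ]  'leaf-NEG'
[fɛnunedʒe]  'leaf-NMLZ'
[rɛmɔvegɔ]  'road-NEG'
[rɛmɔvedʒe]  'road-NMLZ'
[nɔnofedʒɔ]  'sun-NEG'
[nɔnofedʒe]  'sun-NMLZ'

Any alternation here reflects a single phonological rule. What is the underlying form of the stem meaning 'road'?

/rɛmɔveg/

The root 'road' surfaces as [rɛmɔvegɔ] and [rɛmɔvedʒe], with a stem-final [g] ~ [dʒ] alternation.
The stem 'sun' ([nɔnofedʒɔ], [nɔnofedʒe]) shows [dʒ] unchanged in both environments, so [dʒ] cannot be basic with [g] derived before the NEG suffix.
Therefore /g/ is basic and [dʒ] is derived by palatalization before a front vowel (/g/ becomes palato-alveolar [dʒ] before a front vowel).
Hence 'road' is /rɛmɔveg/ underlyingly.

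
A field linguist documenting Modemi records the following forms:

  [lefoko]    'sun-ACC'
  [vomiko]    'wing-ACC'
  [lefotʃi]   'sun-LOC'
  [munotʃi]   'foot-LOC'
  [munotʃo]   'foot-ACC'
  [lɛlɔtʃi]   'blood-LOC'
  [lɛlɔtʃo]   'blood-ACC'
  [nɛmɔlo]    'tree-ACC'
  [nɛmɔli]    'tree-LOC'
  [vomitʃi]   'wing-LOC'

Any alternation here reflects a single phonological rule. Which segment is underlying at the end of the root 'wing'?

/k/

In [vomiko] and [vomitʃi] the final segment of 'wing' alternates: [k] ~ [tʃ].
If /tʃ/ were underlying and a rule turned it into [k] before the ACC suffix, 'foot' would also alternate; but it has [tʃ] in both [munotʃo] and [munotʃi].
So /k/ is underlying, and a rule of palatalization before a front vowel — /k/ becomes palato-alveolar [tʃ] before a front vowel — gives [tʃ].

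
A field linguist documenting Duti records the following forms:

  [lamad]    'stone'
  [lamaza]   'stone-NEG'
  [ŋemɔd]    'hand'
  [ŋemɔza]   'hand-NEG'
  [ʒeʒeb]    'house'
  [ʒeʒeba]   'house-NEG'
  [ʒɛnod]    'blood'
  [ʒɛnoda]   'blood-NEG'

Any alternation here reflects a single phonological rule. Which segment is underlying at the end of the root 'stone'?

'stone' shows [d] ~ [z] at the end of the stem ([lamad] vs [lamaza]).
If /d/ were underlying and a rule turned it into [z] before the NEG suffix, 'blood' would also alternate; but it has [d] in both [ʒɛnod] and [ʒɛnoda].
The underlying segment must be /z/; voiced fricatives become stops word-finally, yielding [d] there.

/z/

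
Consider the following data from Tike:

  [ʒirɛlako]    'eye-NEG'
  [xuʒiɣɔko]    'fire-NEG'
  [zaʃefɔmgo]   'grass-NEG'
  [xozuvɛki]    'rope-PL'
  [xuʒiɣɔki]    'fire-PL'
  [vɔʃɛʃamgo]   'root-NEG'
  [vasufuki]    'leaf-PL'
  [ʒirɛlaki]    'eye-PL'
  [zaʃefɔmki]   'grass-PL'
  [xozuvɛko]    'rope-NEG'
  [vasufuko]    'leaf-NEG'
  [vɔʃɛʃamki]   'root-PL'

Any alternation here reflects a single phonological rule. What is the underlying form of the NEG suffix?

The NEG morpheme has two allomorphs, [-go] and [-ko].
By contrast the PL suffix keeps its initial [k] throughout — that segment must be underlying.
The NEG suffix is therefore /-go/ underlyingly, with post-vocalic devoicing: voiced stops become voiceless after a vowel.

/-go/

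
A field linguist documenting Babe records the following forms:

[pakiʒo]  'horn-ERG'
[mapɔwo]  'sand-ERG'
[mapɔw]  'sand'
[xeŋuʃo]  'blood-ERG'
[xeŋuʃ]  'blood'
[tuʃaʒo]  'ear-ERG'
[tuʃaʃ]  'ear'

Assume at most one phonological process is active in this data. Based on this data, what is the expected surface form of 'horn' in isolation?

[pakiʃ]

The root 'ear' surfaces as [tuʃaʒo] and [tuʃaʃ], with a stem-final [ʒ] ~ [ʃ] alternation.
The stem 'blood' ([xeŋuʃo], [xeŋuʃ]) shows [ʃ] unchanged in both environments, so [ʃ] cannot be basic with [ʒ] derived before the ERG suffix.
So /ʒ/ is underlying, and a rule of word-final obstruent devoicing — voiced obstruents become voiceless word-finally — gives [ʃ].
From [pakiʒo] the stem 'horn' is /pakiʒ/; word-finally this yields [pakiʃ].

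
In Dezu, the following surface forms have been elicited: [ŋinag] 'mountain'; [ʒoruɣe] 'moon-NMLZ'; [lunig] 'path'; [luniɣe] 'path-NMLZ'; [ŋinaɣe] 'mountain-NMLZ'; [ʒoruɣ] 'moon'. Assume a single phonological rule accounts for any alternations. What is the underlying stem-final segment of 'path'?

/g/

'path' shows [ɣ] ~ [g] at the end of the stem ([luniɣe] vs [lunig]).
But 'moon' keeps [ɣ] in both environments ([ʒoruɣe], [ʒoruɣ]), so there is no rule changing /ɣ/ to [g] in isolation.
The alternation reflects intervocalic spirantization: voiced stops become fricatives between vowels. /g/ is underlying.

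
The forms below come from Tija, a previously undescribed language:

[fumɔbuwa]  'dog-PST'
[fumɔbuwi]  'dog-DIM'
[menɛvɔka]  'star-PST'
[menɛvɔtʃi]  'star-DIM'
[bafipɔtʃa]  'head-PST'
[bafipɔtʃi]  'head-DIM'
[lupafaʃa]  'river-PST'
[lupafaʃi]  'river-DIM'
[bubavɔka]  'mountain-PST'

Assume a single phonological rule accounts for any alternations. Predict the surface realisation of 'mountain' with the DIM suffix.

In [menɛvɔka] and [menɛvɔtʃi] the final segment of 'star' alternates: [k] ~ [tʃ].
The stem 'head' ([bafipɔtʃa], [bafipɔtʃi]) shows [tʃ] unchanged in both environments, so [tʃ] cannot be basic with [k] derived before the PST suffix.
The underlying segment must be /k/; /k/ becomes palato-alveolar [tʃ] before a front vowel, yielding [tʃ] there.
From [bubavɔka] the stem 'mountain' is /bubavɔk/; before a front vowel this yields [bubavɔtʃi].

[bubavɔtʃi]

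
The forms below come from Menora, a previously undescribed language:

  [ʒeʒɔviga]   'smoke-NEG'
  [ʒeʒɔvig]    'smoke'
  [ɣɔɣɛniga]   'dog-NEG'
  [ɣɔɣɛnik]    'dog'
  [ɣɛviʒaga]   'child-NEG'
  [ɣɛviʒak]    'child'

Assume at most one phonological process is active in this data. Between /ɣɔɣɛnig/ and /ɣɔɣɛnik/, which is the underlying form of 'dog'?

/ɣɔɣɛnik/

The stem for 'dog' ends in [g] in [ɣɔɣɛniga] but [k] in [ɣɔɣɛnik].
Compare 'smoke', with invariant [g] in [ʒeʒɔviga] and [ʒeʒɔvig]: an analysis with underlying /g/ and a rule producing [k] in isolation would wrongly predict alternation here too.
Therefore /k/ is basic and [g] is derived by intervocalic voicing (voiceless stops become voiced between vowels).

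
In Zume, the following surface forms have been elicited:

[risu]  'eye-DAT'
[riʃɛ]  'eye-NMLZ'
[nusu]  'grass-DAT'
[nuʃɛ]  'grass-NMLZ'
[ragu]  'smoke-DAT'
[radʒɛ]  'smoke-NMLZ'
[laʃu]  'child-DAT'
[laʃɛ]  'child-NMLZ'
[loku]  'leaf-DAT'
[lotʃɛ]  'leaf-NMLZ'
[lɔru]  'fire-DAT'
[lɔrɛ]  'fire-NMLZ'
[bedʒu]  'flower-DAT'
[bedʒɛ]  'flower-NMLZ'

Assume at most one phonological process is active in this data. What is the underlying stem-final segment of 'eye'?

The stem for 'eye' ends in [s] in [risu] but [ʃ] in [riʃɛ].
The stem 'child' ([laʃu], [laʃɛ]) shows [ʃ] unchanged in both environments, so [ʃ] cannot be basic with [s] derived before the DAT suffix.
Therefore /s/ is basic and [ʃ] is derived by palatalization before a front vowel (/k/, /g/ and /s/ become palato-alveolar [tʃ], [dʒ] and [ʃ] before a front vowel).

/s/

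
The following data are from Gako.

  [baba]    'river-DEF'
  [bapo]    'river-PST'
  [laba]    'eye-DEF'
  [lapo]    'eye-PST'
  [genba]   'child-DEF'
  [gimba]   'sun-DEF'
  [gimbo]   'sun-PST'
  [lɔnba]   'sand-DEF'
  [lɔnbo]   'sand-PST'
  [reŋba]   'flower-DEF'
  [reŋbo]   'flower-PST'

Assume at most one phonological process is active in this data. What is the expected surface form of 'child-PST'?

[genbo]

The PST suffix surfaces as [-bo] and [-po], depending on the final segment of the stem.
The DEF suffix, which begins with [b], is invariant after every stem; so [b] is not altered by any rule here.
So the underlying form is /-po/, and voiceless stops become voiced after a nasal.
After 'child', which ends in a nasal, the suffix surfaces as [-bo], giving [genbo].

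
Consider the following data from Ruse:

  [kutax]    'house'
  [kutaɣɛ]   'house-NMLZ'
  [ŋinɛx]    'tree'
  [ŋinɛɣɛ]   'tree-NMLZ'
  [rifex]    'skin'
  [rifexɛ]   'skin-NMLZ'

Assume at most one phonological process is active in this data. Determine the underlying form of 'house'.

In [kutax] and [kutaɣɛ] the final segment of 'house' alternates: [x] ~ [ɣ].
But 'skin' keeps [x] in both environments ([rifex], [rifexɛ]), so there is no rule changing /x/ to [ɣ] before the NMLZ suffix.
The alternation reflects word-final obstruent devoicing: voiced obstruents become voiceless word-finally. /ɣ/ is underlying.

/kutaɣ/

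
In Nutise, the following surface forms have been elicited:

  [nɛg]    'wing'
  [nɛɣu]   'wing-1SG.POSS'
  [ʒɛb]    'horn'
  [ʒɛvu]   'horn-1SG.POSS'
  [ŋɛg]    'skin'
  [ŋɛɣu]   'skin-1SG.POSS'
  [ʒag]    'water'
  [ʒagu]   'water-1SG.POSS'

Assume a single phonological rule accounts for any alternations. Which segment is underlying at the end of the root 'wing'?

In [nɛg] and [nɛɣu] the final segment of 'wing' alternates: [g] ~ [ɣ].
If /g/ were underlying and a rule turned it into [ɣ] before the 1SG.POSS suffix, 'water' would also alternate; but it has [g] in both [ʒag] and [ʒagu].
So /ɣ/ is underlying, and a rule of word-final hardening — voiced fricatives become stops word-finally — gives [g].

/ɣ/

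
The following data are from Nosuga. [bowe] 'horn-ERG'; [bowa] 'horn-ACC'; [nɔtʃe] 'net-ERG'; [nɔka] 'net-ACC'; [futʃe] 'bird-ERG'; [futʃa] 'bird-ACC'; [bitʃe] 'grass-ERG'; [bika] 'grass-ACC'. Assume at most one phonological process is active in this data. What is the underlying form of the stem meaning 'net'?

The stem for 'net' ends in [tʃ] in [nɔtʃe] but [k] in [nɔka].
But 'bird' keeps [tʃ] in both environments ([futʃe], [futʃa]), so there is no rule changing /tʃ/ to [k] before the ACC suffix.
Therefore /k/ is basic and [tʃ] is derived by palatalization before a front vowel (/k/ becomes palato-alveolar [tʃ] before a front vowel).

/nɔk/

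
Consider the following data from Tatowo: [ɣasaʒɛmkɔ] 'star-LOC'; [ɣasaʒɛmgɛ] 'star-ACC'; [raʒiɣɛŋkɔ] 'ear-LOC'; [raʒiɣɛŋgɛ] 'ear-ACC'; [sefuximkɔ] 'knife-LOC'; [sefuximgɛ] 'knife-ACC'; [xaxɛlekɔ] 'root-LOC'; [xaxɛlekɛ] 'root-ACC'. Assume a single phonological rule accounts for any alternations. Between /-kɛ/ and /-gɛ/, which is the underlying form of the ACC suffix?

/-gɛ/

The ACC suffix surfaces as [-gɛ] and [-kɛ], depending on the final segment of the stem.
The LOC suffix, which begins with [k], is invariant after every stem; so [k] is not altered by any rule here.
So the underlying form is /-gɛ/, and voiced stops become voiceless after a vowel.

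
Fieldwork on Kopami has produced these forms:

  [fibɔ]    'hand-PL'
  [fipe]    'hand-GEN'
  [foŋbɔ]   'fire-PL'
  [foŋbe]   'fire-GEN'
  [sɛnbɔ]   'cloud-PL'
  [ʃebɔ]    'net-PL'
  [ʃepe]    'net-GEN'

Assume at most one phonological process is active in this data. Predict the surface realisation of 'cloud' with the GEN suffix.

The GEN suffix surfaces as [-be] and [-pe], depending on the final segment of the stem.
By contrast the PL suffix keeps its initial [b] throughout — that segment must be underlying.
The GEN suffix is therefore /-pe/ underlyingly, with post-nasal voicing: voiceless stops become voiced after a nasal.
After 'cloud', which ends in a nasal, the suffix surfaces as [-be], giving [sɛnbe].

[sɛnbe]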